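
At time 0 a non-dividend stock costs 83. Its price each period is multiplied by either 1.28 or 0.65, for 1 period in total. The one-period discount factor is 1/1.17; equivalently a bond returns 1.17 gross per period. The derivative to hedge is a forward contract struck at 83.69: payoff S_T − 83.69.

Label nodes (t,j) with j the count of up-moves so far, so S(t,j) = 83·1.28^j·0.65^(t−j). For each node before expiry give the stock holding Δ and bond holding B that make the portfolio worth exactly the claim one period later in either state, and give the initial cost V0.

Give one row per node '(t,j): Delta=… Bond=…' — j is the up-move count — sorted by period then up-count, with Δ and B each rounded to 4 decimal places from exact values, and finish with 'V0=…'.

(0,0): Delta=1.0000 Bond=-71.5299
V0=11.4701

Under the risk-neutral measure, an up-move has probability p* = (R−d)/(u−d) = 0.8254 and values discount at R = 1.17.
Terminal values V(1,·): V(1,0)=-29.7400, V(1,1)=22.5500
Node (0,0) S=83.0000: V=(p*·22.5500+(1−p*)·-29.7400)/1.17=11.4701; Δ=(22.5500−-29.7400)/(106.2400−53.9500)=1.0000; B=V−Δ·S=-71.5299
The time-0 hedge costs 11.4701, which is the no-arbitrage price.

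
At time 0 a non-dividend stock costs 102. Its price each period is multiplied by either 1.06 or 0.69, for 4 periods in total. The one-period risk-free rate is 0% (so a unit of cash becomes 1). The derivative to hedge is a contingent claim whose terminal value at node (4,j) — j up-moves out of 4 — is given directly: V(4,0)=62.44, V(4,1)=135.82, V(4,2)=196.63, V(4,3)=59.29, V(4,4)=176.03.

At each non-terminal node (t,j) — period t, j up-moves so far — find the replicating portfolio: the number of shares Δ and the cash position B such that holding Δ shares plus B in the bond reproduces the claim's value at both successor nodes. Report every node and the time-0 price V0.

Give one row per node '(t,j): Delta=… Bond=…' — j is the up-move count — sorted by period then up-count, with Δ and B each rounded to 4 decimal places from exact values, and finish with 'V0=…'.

Risk-neutral probability p* = (R−d)/(u−d) = (1−0.69)/(1.06−0.69) = 0.8378.
At expiry t=4: V(4,0)=62.4400, V(4,1)=135.8200, V(4,2)=196.6300, V(4,3)=59.2900, V(4,4)=176.0300
  t=3,j=0: stock 33.5079 → up 35.5184 (V=135.8200), down 23.1205 (V=62.4400). Price 123.9205; hedge Δ=5.9187, bond B=-74.4038.
  t=3,j=1: stock 51.4759 → up 54.5645 (V=196.6300), down 35.5184 (V=135.8200). Price 186.7689; hedge Δ=3.1928, bond B=22.4176.
  t=3,j=2: stock 79.0790 → up 83.8237 (V=59.2900), down 54.5645 (V=196.6300). Price 81.5614; hedge Δ=-4.6939, bond B=452.7505.
  t=3,j=3: stock 121.4836 → up 128.7726 (V=176.0300), down 83.8237 (V=59.2900). Price 157.0992; hedge Δ=2.5972, bond B=-158.4143.
  t=2,j=0: stock 48.5622 → up 51.4759 (V=186.7689), down 33.5079 (V=123.9205). Price 176.5773; hedge Δ=3.4978, bond B=6.7168.
  t=2,j=1: stock 74.6028 → up 79.0790 (V=81.5614), down 51.4759 (V=186.7689). Price 98.6220; hedge Δ=-3.8114, bond B=382.9668.
  t=2,j=2: stock 114.6072 → up 121.4836 (V=157.0992), down 79.0790 (V=81.5614). Price 144.8498; hedge Δ=1.7814, bond B=-59.3065.
  t=1,j=0: stock 70.3800 → up 74.6028 (V=98.6220), down 48.5622 (V=176.5773). Price 111.2634; hedge Δ=-2.9936, bond B=321.9533.
  t=1,j=1: stock 108.1200 → up 114.6072 (V=144.8498), down 74.6028 (V=98.6220). Price 137.3534; hedge Δ=1.1556, bond B=12.4135.
  t=0,j=0: stock 102.0000 → up 108.1200 (V=137.3534), down 70.3800 (V=111.2634). Price 133.1226; hedge Δ=0.6913, bond B=62.6091.
The time-0 hedge costs 133.1226, which is the no-arbitrage price.

(0,0): Delta=0.6913 Bond=62.6091
(1,0): Delta=-2.9936 Bond=321.9533
(1,1): Delta=1.1556 Bond=12.4135
(2,0): Delta=3.4978 Bond=6.7168
(2,1): Delta=-3.8114 Bond=382.9668
(2,2): Delta=1.7814 Bond=-59.3065
(3,0): Delta=5.9187 Bond=-74.4038
(3,1): Delta=3.1928 Bond=22.4176
(3,2): Delta=-4.6939 Bond=452.7505
(3,3): Delta=2.5972 Bond=-158.4143
V0=133.1226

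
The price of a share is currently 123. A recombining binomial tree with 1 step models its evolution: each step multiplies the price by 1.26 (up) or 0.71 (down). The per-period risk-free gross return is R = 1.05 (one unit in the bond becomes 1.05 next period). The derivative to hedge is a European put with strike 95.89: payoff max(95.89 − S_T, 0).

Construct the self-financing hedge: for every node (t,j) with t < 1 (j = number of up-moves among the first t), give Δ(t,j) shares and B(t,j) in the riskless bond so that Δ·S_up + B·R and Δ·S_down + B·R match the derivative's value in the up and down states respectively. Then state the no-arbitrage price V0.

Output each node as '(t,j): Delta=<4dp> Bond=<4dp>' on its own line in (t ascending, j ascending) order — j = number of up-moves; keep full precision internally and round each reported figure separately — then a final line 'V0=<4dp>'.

The replicating-portfolio and risk-neutral prices coincide; use p* = (1.05−0.71)/(1.26−0.71) = 0.6182 for the latter.
At expiry t=1: V(1,0)=8.5600, V(1,1)=0.0000
(0,0): S=123.0000. Δ = (V_up−V_dn)/(S_up−S_dn) = (0.0000−8.5600)/(154.9800−87.3300) = -0.1265. V = [p*·0.0000 + (1−p*)·8.5600]/1.05 = 3.1127. B = V − Δ·S = 18.6764.
Root portfolio cost Δ·123+B reproduces V0=3.1127.

(0,0): Delta=-0.1265 Bond=18.6764
V0=3.1127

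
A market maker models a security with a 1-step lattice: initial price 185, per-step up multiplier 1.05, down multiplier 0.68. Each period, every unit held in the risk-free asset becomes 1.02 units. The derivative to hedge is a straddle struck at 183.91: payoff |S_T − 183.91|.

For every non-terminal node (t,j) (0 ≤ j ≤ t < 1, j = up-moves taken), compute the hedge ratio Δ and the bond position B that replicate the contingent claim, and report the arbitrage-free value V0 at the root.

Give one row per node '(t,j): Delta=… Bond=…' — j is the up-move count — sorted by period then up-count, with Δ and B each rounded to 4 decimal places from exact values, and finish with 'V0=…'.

Since d<R<u, set p* = (R−d)/(u−d) = 0.9189; price each node as the discounted p*-expectation of its children.
Terminal values V(1,·): V(1,0)=58.1100, V(1,1)=10.3400
  t=0,j=0: stock 185.0000 → up 194.2500 (V=10.3400), down 125.8000 (V=58.1100). Price 13.9346; hedge Δ=-0.6979, bond B=143.0427.
Self-financing check: at every node Δ·S+B equals the discounted successor values.

(0,0): Delta=-0.6979 Bond=143.0427
V0=13.9346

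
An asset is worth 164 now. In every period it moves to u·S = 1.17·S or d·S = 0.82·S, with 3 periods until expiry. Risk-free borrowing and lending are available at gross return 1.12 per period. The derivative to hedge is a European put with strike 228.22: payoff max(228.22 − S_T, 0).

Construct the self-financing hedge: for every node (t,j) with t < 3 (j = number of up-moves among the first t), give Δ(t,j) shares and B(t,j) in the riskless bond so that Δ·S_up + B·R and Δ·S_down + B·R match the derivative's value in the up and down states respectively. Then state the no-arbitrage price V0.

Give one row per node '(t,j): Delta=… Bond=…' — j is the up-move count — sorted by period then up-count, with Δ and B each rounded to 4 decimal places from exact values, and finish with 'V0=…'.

(0,0): Delta=-0.6485 Bond=120.2419
(1,0): Delta=-1.0000 Bond=181.9356
(1,1): Delta=-0.6075 Bond=126.7935
(2,0): Delta=-1.0000 Bond=203.7679
(2,1): Delta=-1.0000 Bond=203.7679
(2,2): Delta=-0.5616 Bond=131.7155
V0=13.8817

The replicating-portfolio and risk-neutral prices coincide; use p* = (1.12−0.82)/(1.17−0.82) = 0.8571 for the latter.
At expiry t=3: V(3,0)=137.7956, V(3,1)=99.1999, V(3,2)=44.1303, V(3,3)=0.0000
(2,0): S=110.2736. Δ = (V_up−V_dn)/(S_up−S_dn) = (99.1999−137.7956)/(129.0201−90.4244) = -1.0000. V = [p*·99.1999 + (1−p*)·137.7956]/1.12 = 93.4943. B = V − Δ·S = 203.7679.
(2,1): S=157.3416. Δ = (V_up−V_dn)/(S_up−S_dn) = (44.1303−99.1999)/(184.0897−129.0201) = -1.0000. V = [p*·44.1303 + (1−p*)·99.1999]/1.12 = 46.4263. B = V − Δ·S = 203.7679.
(2,2): S=224.4996. Δ = (V_up−V_dn)/(S_up−S_dn) = (0.0000−44.1303)/(262.6645−184.0897) = -0.5616. V = [p*·0.0000 + (1−p*)·44.1303]/1.12 = 5.6289. B = V − Δ·S = 131.7155.
(1,0): S=134.4800. Δ = (V_up−V_dn)/(S_up−S_dn) = (46.4263−93.4943)/(157.3416−110.2736) = -1.0000. V = [p*·46.4263 + (1−p*)·93.4943]/1.12 = 47.4556. B = V − Δ·S = 181.9356.
(1,1): S=191.8800. Δ = (V_up−V_dn)/(S_up−S_dn) = (5.6289−46.4263)/(224.4996−157.3416) = -0.6075. V = [p*·5.6289 + (1−p*)·46.4263]/1.12 = 10.2295. B = V − Δ·S = 126.7935.
(0,0): S=164.0000. Δ = (V_up−V_dn)/(S_up−S_dn) = (10.2295−47.4556)/(191.8800−134.4800) = -0.6485. V = [p*·10.2295 + (1−p*)·47.4556]/1.12 = 13.8817. B = V − Δ·S = 120.2419.
Self-financing check: at every node Δ·S+B equals the discounted successor values.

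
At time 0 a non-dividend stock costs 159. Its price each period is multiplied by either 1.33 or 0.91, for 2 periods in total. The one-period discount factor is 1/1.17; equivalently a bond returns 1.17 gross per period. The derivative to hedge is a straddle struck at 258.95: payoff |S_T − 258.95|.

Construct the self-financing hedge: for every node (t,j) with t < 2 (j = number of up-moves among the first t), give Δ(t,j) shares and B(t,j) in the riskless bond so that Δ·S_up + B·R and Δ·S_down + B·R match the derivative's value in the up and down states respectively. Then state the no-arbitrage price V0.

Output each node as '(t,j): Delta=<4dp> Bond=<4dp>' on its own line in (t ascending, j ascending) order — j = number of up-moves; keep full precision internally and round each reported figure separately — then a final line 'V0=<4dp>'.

The replicating-portfolio and risk-neutral prices coincide; use p* = (1.17−0.91)/(1.33−0.91) = 0.6190 for the latter.
Terminal payoffs: V(2,0)=127.2821, V(2,1)=66.5123, V(2,2)=22.3051
  t=1,j=0: stock 144.6900 → up 192.4377 (V=66.5123), down 131.6679 (V=127.2821). Price 76.6348; hedge Δ=-1.0000, bond B=221.3248.
  t=1,j=1: stock 211.4700 → up 281.2551 (V=22.3051), down 192.4377 (V=66.5123). Price 33.4581; hedge Δ=-0.4977, bond B=138.7133.
  t=0,j=0: stock 159.0000 → up 211.4700 (V=33.4581), down 144.6900 (V=76.6348). Price 42.6550; hedge Δ=-0.6466, bond B=145.4567.
Root portfolio cost Δ·159+B reproduces V0=42.6550.

(0,0): Delta=-0.6466 Bond=145.4567
(1,0): Delta=-1.0000 Bond=221.3248
(1,1): Delta=-0.4977 Bond=138.7133
V0=42.6550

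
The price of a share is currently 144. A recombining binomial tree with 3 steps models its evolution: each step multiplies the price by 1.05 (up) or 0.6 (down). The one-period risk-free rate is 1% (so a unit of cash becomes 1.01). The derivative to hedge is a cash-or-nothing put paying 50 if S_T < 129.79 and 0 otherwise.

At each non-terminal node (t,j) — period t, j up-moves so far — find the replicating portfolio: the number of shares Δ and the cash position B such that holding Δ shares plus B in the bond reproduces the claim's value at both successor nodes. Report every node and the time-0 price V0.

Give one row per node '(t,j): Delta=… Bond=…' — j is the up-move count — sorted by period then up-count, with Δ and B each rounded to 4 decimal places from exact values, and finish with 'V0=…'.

(0,0): Delta=-0.6279 Bond=102.2435
(1,0): Delta=0.0000 Bond=49.0148
(1,1): Delta=-0.6629 Bond=108.5587
(2,0): Delta=0.0000 Bond=49.5050
(2,1): Delta=0.0000 Bond=49.5050
(2,2): Delta=-0.6999 Bond=115.5116
V0=11.8250

The replicating-portfolio and risk-neutral prices coincide; use p* = (1.01−0.6)/(1.05−0.6) = 0.9111 for the latter.
At expiry t=3: V(3,0)=50.0000, V(3,1)=50.0000, V(3,2)=50.0000, V(3,3)=0.0000
Node (2,0) S=51.8400: V=(p*·50.0000+(1−p*)·50.0000)/1.01=49.5050; Δ=(50.0000−50.0000)/(54.4320−31.1040)=0.0000; B=V−Δ·S=49.5050
Node (2,1) S=90.7200: V=(p*·50.0000+(1−p*)·50.0000)/1.01=49.5050; Δ=(50.0000−50.0000)/(95.2560−54.4320)=0.0000; B=V−Δ·S=49.5050
Node (2,2) S=158.7600: V=(p*·0.0000+(1−p*)·50.0000)/1.01=4.4004; Δ=(0.0000−50.0000)/(166.6980−95.2560)=-0.6999; B=V−Δ·S=115.5116
Node (1,0) S=86.4000: V=(p*·49.5050+(1−p*)·49.5050)/1.01=49.0148; Δ=(49.5050−49.5050)/(90.7200−51.8400)=0.0000; B=V−Δ·S=49.0148
Node (1,1) S=151.2000: V=(p*·4.4004+(1−p*)·49.5050)/1.01=8.3265; Δ=(4.4004−49.5050)/(158.7600−90.7200)=-0.6629; B=V−Δ·S=108.5587
Node (0,0) S=144.0000: V=(p*·8.3265+(1−p*)·49.0148)/1.01=11.8250; Δ=(8.3265−49.0148)/(151.2000−86.4000)=-0.6279; B=V−Δ·S=102.2435
The time-0 hedge costs 11.8250, which is the no-arbitrage price.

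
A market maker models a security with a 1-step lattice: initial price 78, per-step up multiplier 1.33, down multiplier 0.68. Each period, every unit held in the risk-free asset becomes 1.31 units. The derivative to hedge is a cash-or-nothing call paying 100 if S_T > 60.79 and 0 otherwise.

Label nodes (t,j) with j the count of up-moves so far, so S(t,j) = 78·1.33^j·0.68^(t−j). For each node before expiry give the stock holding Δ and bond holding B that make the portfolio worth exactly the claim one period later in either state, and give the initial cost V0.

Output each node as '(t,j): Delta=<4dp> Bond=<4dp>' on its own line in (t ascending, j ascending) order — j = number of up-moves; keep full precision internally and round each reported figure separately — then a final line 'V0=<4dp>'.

(0,0): Delta=1.9724 Bond=-79.8591
V0=73.9871

The replicating-portfolio and risk-neutral prices coincide; use p* = (1.31−0.68)/(1.33−0.68) = 0.9692 for the latter.
At expiry t=1: V(1,0)=0.0000, V(1,1)=100.0000
(0,0): S=78.0000. Δ = (V_up−V_dn)/(S_up−S_dn) = (100.0000−0.0000)/(103.7400−53.0400) = 1.9724. V = [p*·100.0000 + (1−p*)·0.0000]/1.31 = 73.9871. B = V − Δ·S = -79.8591.
The time-0 hedge costs 73.9871, which is the no-arbitrage price.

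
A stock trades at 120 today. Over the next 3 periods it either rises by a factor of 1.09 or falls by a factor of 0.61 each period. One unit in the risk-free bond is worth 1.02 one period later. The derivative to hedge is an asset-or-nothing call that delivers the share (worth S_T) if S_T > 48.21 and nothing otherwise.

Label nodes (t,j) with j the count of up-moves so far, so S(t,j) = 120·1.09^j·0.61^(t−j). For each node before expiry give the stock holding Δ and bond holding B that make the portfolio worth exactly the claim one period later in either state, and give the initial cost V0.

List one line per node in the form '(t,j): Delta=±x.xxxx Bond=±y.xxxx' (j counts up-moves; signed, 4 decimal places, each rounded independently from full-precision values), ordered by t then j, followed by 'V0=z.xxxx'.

(0,0): Delta=1.0097 Bond=-1.2396
(1,0): Delta=1.1108 Bond=-8.6699
(1,1): Delta=1.0000 Bond=0.0000
(2,0): Delta=2.2708 Bond=-60.6395
(2,1): Delta=1.0000 Bond=0.0000
(2,2): Delta=1.0000 Bond=0.0000
V0=119.9204

Since d<R<u, set p* = (R−d)/(u−d) = 0.8542; price each node as the discounted p*-expectation of its children.
Terminal payoffs: V(3,0)=0.0000, V(3,1)=48.6707, V(3,2)=86.9689, V(3,3)=155.4035
Node (2,0) S=44.6520: V=(p*·48.6707+(1−p*)·0.0000)/1.02=40.7577; Δ=(48.6707−0.0000)/(48.6707−27.2377)=2.2708; B=V−Δ·S=-60.6395
Node (2,1) S=79.7880: V=(p*·86.9689+(1−p*)·48.6707)/1.02=79.7880; Δ=(86.9689−48.6707)/(86.9689−48.6707)=1.0000; B=V−Δ·S=0.0000
Node (2,2) S=142.5720: V=(p*·155.4035+(1−p*)·86.9689)/1.02=142.5720; Δ=(155.4035−86.9689)/(155.4035−86.9689)=1.0000; B=V−Δ·S=0.0000
Node (1,0) S=73.2000: V=(p*·79.7880+(1−p*)·40.7577)/1.02=72.6432; Δ=(79.7880−40.7577)/(79.7880−44.6520)=1.1108; B=V−Δ·S=-8.6699
Node (1,1) S=130.8000: V=(p*·142.5720+(1−p*)·79.7880)/1.02=130.8000; Δ=(142.5720−79.7880)/(142.5720−79.7880)=1.0000; B=V−Δ·S=0.0000
Node (0,0) S=120.0000: V=(p*·130.8000+(1−p*)·72.6432)/1.02=119.9204; Δ=(130.8000−72.6432)/(130.8000−73.2000)=1.0097; B=V−Δ·S=-1.2396
Check: Δ(0,0)·S0 + B(0,0) = 119.9204 = V0.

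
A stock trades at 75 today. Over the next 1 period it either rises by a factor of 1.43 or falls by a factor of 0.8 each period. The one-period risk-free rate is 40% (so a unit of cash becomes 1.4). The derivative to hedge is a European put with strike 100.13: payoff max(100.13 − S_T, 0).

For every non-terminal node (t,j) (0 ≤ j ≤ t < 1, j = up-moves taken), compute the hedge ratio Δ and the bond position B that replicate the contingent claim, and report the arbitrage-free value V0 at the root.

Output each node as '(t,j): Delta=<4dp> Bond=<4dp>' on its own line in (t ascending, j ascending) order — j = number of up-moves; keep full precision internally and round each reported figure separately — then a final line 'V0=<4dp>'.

(0,0): Delta=-0.8493 Bond=65.0634
V0=1.3650

Under the risk-neutral measure, an up-move has probability p* = (R−d)/(u−d) = 0.9524 and values discount at R = 1.4.
Payoff layer (t=1): V(1,0)=40.1300, V(1,1)=0.0000
  t=0,j=0: stock 75.0000 → up 107.2500 (V=0.0000), down 60.0000 (V=40.1300). Price 1.3650; hedge Δ=-0.8493, bond B=65.0634.
Root portfolio cost Δ·75+B reproduces V0=1.3650.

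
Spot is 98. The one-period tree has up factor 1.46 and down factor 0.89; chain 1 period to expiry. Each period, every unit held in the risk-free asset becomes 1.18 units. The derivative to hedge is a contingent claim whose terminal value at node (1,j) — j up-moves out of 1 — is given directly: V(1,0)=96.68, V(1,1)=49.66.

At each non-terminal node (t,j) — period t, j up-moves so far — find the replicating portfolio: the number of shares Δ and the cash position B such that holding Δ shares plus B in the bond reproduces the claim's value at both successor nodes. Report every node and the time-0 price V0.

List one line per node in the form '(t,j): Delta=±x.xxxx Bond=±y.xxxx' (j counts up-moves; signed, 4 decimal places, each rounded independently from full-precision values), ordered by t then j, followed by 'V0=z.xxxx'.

Since d<R<u, set p* = (R−d)/(u−d) = 0.5088; price each node as the discounted p*-expectation of its children.
At expiry t=1: V(1,0)=96.6800, V(1,1)=49.6600
  t=0,j=0: stock 98.0000 → up 143.0800 (V=49.6600), down 87.2200 (V=96.6800). Price 61.6589; hedge Δ=-0.8417, bond B=144.1502.
Check: Δ(0,0)·S0 + B(0,0) = 61.6589 = V0.

(0,0): Delta=-0.8417 Bond=144.1502
V0=61.6589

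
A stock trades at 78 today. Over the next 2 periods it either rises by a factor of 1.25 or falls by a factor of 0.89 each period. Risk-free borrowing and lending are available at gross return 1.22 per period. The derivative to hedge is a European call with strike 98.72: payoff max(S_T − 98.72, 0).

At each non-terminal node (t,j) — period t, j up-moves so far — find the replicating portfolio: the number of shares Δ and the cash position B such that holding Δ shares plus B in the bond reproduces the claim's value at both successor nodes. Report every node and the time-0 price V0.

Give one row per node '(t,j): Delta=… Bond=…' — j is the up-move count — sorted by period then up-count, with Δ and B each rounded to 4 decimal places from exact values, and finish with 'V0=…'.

(0,0): Delta=0.6196 Bond=-35.2553
(1,0): Delta=0.0000 Bond=0.0000
(1,1): Delta=0.6597 Bond=-46.9216
V0=13.0722

Since d<R<u, set p* = (R−d)/(u−d) = 0.9167; price each node as the discounted p*-expectation of its children.
Terminal payoffs: V(2,0)=0.0000, V(2,1)=0.0000, V(2,2)=23.1550
(1,0): S=69.4200. Δ = (V_up−V_dn)/(S_up−S_dn) = (0.0000−0.0000)/(86.7750−61.7838) = 0.0000. V = [p*·0.0000 + (1−p*)·0.0000]/1.22 = 0.0000. B = V − Δ·S = 0.0000.
(1,1): S=97.5000. Δ = (V_up−V_dn)/(S_up−S_dn) = (23.1550−0.0000)/(121.8750−86.7750) = 0.6597. V = [p*·23.1550 + (1−p*)·0.0000]/1.22 = 17.3979. B = V − Δ·S = -46.9216.
(0,0): S=78.0000. Δ = (V_up−V_dn)/(S_up−S_dn) = (17.3979−0.0000)/(97.5000−69.4200) = 0.6196. V = [p*·17.3979 + (1−p*)·0.0000]/1.22 = 13.0722. B = V − Δ·S = -35.2553.
Self-financing check: at every node Δ·S+B equals the discounted successor values.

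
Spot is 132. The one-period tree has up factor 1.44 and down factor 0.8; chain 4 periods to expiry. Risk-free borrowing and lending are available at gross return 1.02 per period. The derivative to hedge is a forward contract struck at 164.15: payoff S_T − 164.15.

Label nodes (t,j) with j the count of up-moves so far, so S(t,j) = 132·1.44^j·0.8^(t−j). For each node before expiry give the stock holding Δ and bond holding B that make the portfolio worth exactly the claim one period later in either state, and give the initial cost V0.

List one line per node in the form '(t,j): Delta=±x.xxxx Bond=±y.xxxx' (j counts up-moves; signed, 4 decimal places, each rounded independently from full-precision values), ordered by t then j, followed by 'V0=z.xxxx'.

(0,0): Delta=1.0000 Bond=-151.6492
(1,0): Delta=1.0000 Bond=-154.6822
(1,1): Delta=1.0000 Bond=-154.6822
(2,0): Delta=1.0000 Bond=-157.7759
(2,1): Delta=1.0000 Bond=-157.7759
(2,2): Delta=1.0000 Bond=-157.7759
(3,0): Delta=1.0000 Bond=-160.9314
(3,1): Delta=1.0000 Bond=-160.9314
(3,2): Delta=1.0000 Bond=-160.9314
(3,3): Delta=1.0000 Bond=-160.9314
V0=-19.6492

Under the risk-neutral measure, an up-move has probability p* = (R−d)/(u−d) = 0.3438 and values discount at R = 1.02.
At expiry t=4: V(4,0)=-110.0828, V(4,1)=-66.8290, V(4,2)=11.0277, V(4,3)=151.1699, V(4,4)=403.4258
(3,0): S=67.5840. Δ = (V_up−V_dn)/(S_up−S_dn) = (-66.8290−-110.0828)/(97.3210−54.0672) = 1.0000. V = [p*·-66.8290 + (1−p*)·-110.0828]/1.02 = -93.3474. B = V − Δ·S = -160.9314.
(3,1): S=121.6512. Δ = (V_up−V_dn)/(S_up−S_dn) = (11.0277−-66.8290)/(175.1777−97.3210) = 1.0000. V = [p*·11.0277 + (1−p*)·-66.8290]/1.02 = -39.2802. B = V − Δ·S = -160.9314.
(3,2): S=218.9722. Δ = (V_up−V_dn)/(S_up−S_dn) = (151.1699−11.0277)/(315.3199−175.1777) = 1.0000. V = [p*·151.1699 + (1−p*)·11.0277]/1.02 = 58.0408. B = V − Δ·S = -160.9314.
(3,3): S=394.1499. Δ = (V_up−V_dn)/(S_up−S_dn) = (403.4258−151.1699)/(567.5758−315.3199) = 1.0000. V = [p*·403.4258 + (1−p*)·151.1699]/1.02 = 233.2185. B = V − Δ·S = -160.9314.
(2,0): S=84.4800. Δ = (V_up−V_dn)/(S_up−S_dn) = (-39.2802−-93.3474)/(121.6512−67.5840) = 1.0000. V = [p*·-39.2802 + (1−p*)·-93.3474]/1.02 = -73.2959. B = V − Δ·S = -157.7759.
(2,1): S=152.0640. Δ = (V_up−V_dn)/(S_up−S_dn) = (58.0408−-39.2802)/(218.9722−121.6512) = 1.0000. V = [p*·58.0408 + (1−p*)·-39.2802]/1.02 = -5.7119. B = V − Δ·S = -157.7759.
(2,2): S=273.7152. Δ = (V_up−V_dn)/(S_up−S_dn) = (233.2185−58.0408)/(394.1499−218.9722) = 1.0000. V = [p*·233.2185 + (1−p*)·58.0408]/1.02 = 115.9393. B = V − Δ·S = -157.7759.
(1,0): S=105.6000. Δ = (V_up−V_dn)/(S_up−S_dn) = (-5.7119−-73.2959)/(152.0640−84.4800) = 1.0000. V = [p*·-5.7119 + (1−p*)·-73.2959]/1.02 = -49.0822. B = V − Δ·S = -154.6822.
(1,1): S=190.0800. Δ = (V_up−V_dn)/(S_up−S_dn) = (115.9393−-5.7119)/(273.7152−152.0640) = 1.0000. V = [p*·115.9393 + (1−p*)·-5.7119]/1.02 = 35.3978. B = V − Δ·S = -154.6822.
(0,0): S=132.0000. Δ = (V_up−V_dn)/(S_up−S_dn) = (35.3978−-49.0822)/(190.0800−105.6000) = 1.0000. V = [p*·35.3978 + (1−p*)·-49.0822]/1.02 = -19.6492. B = V − Δ·S = -151.6492.
Check: Δ(0,0)·S0 + B(0,0) = -19.6492 = V0.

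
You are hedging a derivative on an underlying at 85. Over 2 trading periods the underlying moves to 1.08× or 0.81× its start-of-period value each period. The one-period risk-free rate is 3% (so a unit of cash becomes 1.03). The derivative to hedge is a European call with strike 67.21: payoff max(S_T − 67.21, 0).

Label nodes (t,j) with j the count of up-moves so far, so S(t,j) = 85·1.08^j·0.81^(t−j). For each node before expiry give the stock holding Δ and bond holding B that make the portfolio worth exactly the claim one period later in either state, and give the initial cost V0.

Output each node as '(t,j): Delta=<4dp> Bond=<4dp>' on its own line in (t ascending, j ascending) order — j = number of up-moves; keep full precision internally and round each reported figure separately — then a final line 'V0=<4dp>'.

The replicating-portfolio and risk-neutral prices coincide; use p* = (1.03−0.81)/(1.08−0.81) = 0.8148 for the latter.
At expiry t=2: V(2,0)=0.0000, V(2,1)=7.1480, V(2,2)=31.9340
(1,0): S=68.8500. Δ = (V_up−V_dn)/(S_up−S_dn) = (7.1480−0.0000)/(74.3580−55.7685) = 0.3845. V = [p*·7.1480 + (1−p*)·0.0000]/1.03 = 5.6547. B = V − Δ·S = -20.8194.
(1,1): S=91.8000. Δ = (V_up−V_dn)/(S_up−S_dn) = (31.9340−7.1480)/(99.1440−74.3580) = 1.0000. V = [p*·31.9340 + (1−p*)·7.1480]/1.03 = 26.5476. B = V − Δ·S = -65.2524.
(0,0): S=85.0000. Δ = (V_up−V_dn)/(S_up−S_dn) = (26.5476−5.6547)/(91.8000−68.8500) = 0.9104. V = [p*·26.5476 + (1−p*)·5.6547]/1.03 = 22.0180. B = V − Δ·S = -55.3632.
Self-financing check: at every node Δ·S+B equals the discounted successor values.

(0,0): Delta=0.9104 Bond=-55.3632
(1,0): Delta=0.3845 Bond=-20.8194
(1,1): Delta=1.0000 Bond=-65.2524
V0=22.0180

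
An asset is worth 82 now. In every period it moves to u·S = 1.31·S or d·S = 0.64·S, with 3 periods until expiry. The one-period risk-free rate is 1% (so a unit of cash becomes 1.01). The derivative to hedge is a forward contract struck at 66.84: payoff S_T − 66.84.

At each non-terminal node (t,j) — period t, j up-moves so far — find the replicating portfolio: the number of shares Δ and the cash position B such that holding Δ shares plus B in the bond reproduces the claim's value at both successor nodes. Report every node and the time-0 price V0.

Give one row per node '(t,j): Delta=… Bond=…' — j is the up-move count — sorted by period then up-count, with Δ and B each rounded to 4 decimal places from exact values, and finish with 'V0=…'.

The replicating-portfolio and risk-neutral prices coincide; use p* = (1.01−0.64)/(1.31−0.64) = 0.5522 for the latter.
Terminal payoffs: V(3,0)=-45.3442, V(3,1)=-22.8408, V(3,2)=23.2209, V(3,3)=117.5035
Node (2,0) S=33.5872: V=(p*·-22.8408+(1−p*)·-45.3442)/1.01=-32.5910; Δ=(-22.8408−-45.3442)/(43.9992−21.4958)=1.0000; B=V−Δ·S=-66.1782
Node (2,1) S=68.7488: V=(p*·23.2209+(1−p*)·-22.8408)/1.01=2.5706; Δ=(23.2209−-22.8408)/(90.0609−43.9992)=1.0000; B=V−Δ·S=-66.1782
Node (2,2) S=140.7202: V=(p*·117.5035+(1−p*)·23.2209)/1.01=74.5420; Δ=(117.5035−23.2209)/(184.3435−90.0609)=1.0000; B=V−Δ·S=-66.1782
Node (1,0) S=52.4800: V=(p*·2.5706+(1−p*)·-32.5910)/1.01=-13.0430; Δ=(2.5706−-32.5910)/(68.7488−33.5872)=1.0000; B=V−Δ·S=-65.5230
Node (1,1) S=107.4200: V=(p*·74.5420+(1−p*)·2.5706)/1.01=41.8970; Δ=(74.5420−2.5706)/(140.7202−68.7488)=1.0000; B=V−Δ·S=-65.5230
Node (0,0) S=82.0000: V=(p*·41.8970+(1−p*)·-13.0430)/1.01=17.1258; Δ=(41.8970−-13.0430)/(107.4200−52.4800)=1.0000; B=V−Δ·S=-64.8742
Root portfolio cost Δ·82+B reproduces V0=17.1258.

(0,0): Delta=1.0000 Bond=-64.8742
(1,0): Delta=1.0000 Bond=-65.5230
(1,1): Delta=1.0000 Bond=-65.5230
(2,0): Delta=1.0000 Bond=-66.1782
(2,1): Delta=1.0000 Bond=-66.1782
(2,2): Delta=1.0000 Bond=-66.1782
V0=17.1258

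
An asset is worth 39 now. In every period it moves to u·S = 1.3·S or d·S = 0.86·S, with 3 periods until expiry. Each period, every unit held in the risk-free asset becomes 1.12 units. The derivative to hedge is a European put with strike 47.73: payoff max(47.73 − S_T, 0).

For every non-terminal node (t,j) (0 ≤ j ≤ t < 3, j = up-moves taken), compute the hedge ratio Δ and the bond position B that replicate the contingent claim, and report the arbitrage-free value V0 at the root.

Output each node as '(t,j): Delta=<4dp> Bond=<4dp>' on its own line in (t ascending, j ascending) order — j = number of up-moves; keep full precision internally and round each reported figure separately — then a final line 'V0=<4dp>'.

(0,0): Delta=-0.3285 Bond=16.0891
(1,0): Delta=-0.6799 Bond=29.8072
(1,1): Delta=-0.1675 Bond=9.8593
(2,0): Delta=-1.0000 Bond=42.6161
(2,1): Delta=-0.5334 Bond=26.9926
(2,2): Delta=0.0000 Bond=0.0000
V0=3.2778

Since d<R<u, set p* = (R−d)/(u−d) = 0.5909; price each node as the discounted p*-expectation of its children.
Payoff layer (t=3): V(3,0)=22.9238, V(3,1)=10.2323, V(3,2)=0.0000, V(3,3)=0.0000
(2,0): S=28.8444. Δ = (V_up−V_dn)/(S_up−S_dn) = (10.2323−22.9238)/(37.4977−24.8062) = -1.0000. V = [p*·10.2323 + (1−p*)·22.9238]/1.12 = 13.7717. B = V − Δ·S = 42.6161.
(2,1): S=43.6020. Δ = (V_up−V_dn)/(S_up−S_dn) = (0.0000−10.2323)/(56.6826−37.4977) = -0.5334. V = [p*·0.0000 + (1−p*)·10.2323]/1.12 = 3.7374. B = V − Δ·S = 26.9926.
(2,2): S=65.9100. Δ = (V_up−V_dn)/(S_up−S_dn) = (0.0000−0.0000)/(85.6830−56.6826) = 0.0000. V = [p*·0.0000 + (1−p*)·0.0000]/1.12 = 0.0000. B = V − Δ·S = 0.0000.
(1,0): S=33.5400. Δ = (V_up−V_dn)/(S_up−S_dn) = (3.7374−13.7717)/(43.6020−28.8444) = -0.6799. V = [p*·3.7374 + (1−p*)·13.7717]/1.12 = 7.0021. B = V − Δ·S = 29.8072.
(1,1): S=50.7000. Δ = (V_up−V_dn)/(S_up−S_dn) = (0.0000−3.7374)/(65.9100−43.6020) = -0.1675. V = [p*·0.0000 + (1−p*)·3.7374]/1.12 = 1.3651. B = V − Δ·S = 9.8593.
(0,0): S=39.0000. Δ = (V_up−V_dn)/(S_up−S_dn) = (1.3651−7.0021)/(50.7000−33.5400) = -0.3285. V = [p*·1.3651 + (1−p*)·7.0021]/1.12 = 3.2778. B = V − Δ·S = 16.0891.
The time-0 hedge costs 3.2778, which is the no-arbitrage price.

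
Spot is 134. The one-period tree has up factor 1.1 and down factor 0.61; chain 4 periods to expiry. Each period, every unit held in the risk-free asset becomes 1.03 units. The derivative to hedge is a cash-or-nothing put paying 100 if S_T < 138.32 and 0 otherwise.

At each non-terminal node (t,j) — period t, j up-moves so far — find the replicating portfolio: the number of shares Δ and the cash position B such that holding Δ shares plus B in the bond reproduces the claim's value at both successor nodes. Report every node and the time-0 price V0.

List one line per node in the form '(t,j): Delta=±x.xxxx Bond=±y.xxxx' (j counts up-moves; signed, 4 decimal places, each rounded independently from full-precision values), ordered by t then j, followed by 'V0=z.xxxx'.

Risk-neutral probability p* = (R−d)/(u−d) = (1.03−0.61)/(1.1−0.61) = 0.8571.
Payoff layer (t=4): V(4,0)=100.0000, V(4,1)=100.0000, V(4,2)=100.0000, V(4,3)=100.0000, V(4,4)=0.0000
Node (3,0) S=30.4155: V=(p*·100.0000+(1−p*)·100.0000)/1.03=97.0874; Δ=(100.0000−100.0000)/(33.4570−18.5534)=0.0000; B=V−Δ·S=97.0874
Node (3,1) S=54.8475: V=(p*·100.0000+(1−p*)·100.0000)/1.03=97.0874; Δ=(100.0000−100.0000)/(60.3323−33.4570)=0.0000; B=V−Δ·S=97.0874
Node (3,2) S=98.9054: V=(p*·100.0000+(1−p*)·100.0000)/1.03=97.0874; Δ=(100.0000−100.0000)/(108.7959−60.3323)=0.0000; B=V−Δ·S=97.0874
Node (3,3) S=178.3540: V=(p*·0.0000+(1−p*)·100.0000)/1.03=13.8696; Δ=(0.0000−100.0000)/(196.1894−108.7959)=-1.1443; B=V−Δ·S=217.9513
Node (2,0) S=49.8614: V=(p*·97.0874+(1−p*)·97.0874)/1.03=94.2596; Δ=(97.0874−97.0874)/(54.8475−30.4155)=0.0000; B=V−Δ·S=94.2596
Node (2,1) S=89.9140: V=(p*·97.0874+(1−p*)·97.0874)/1.03=94.2596; Δ=(97.0874−97.0874)/(98.9054−54.8475)=0.0000; B=V−Δ·S=94.2596
Node (2,2) S=162.1400: V=(p*·13.8696+(1−p*)·97.0874)/1.03=25.0076; Δ=(13.8696−97.0874)/(178.3540−98.9054)=-1.0474; B=V−Δ·S=194.8398
Node (1,0) S=81.7400: V=(p*·94.2596+(1−p*)·94.2596)/1.03=91.5142; Δ=(94.2596−94.2596)/(89.9140−49.8614)=0.0000; B=V−Δ·S=91.5142
Node (1,1) S=147.4000: V=(p*·25.0076+(1−p*)·94.2596)/1.03=33.8843; Δ=(25.0076−94.2596)/(162.1400−89.9140)=-0.9588; B=V−Δ·S=175.2148
Node (0,0) S=134.0000: V=(p*·33.8843+(1−p*)·91.5142)/1.03=40.8904; Δ=(33.8843−91.5142)/(147.4000−81.7400)=-0.8777; B=V−Δ·S=158.5025
Each (Δ,B) replicates both successor values, so the strategy is self-financing and V0 is arbitrage-free.

(0,0): Delta=-0.8777 Bond=158.5025
(1,0): Delta=0.0000 Bond=91.5142
(1,1): Delta=-0.9588 Bond=175.2148
(2,0): Delta=0.0000 Bond=94.2596
(2,1): Delta=0.0000 Bond=94.2596
(2,2): Delta=-1.0474 Bond=194.8398
(3,0): Delta=0.0000 Bond=97.0874
(3,1): Delta=0.0000 Bond=97.0874
(3,2): Delta=0.0000 Bond=97.0874
(3,3): Delta=-1.1443 Bond=217.9513
V0=40.8904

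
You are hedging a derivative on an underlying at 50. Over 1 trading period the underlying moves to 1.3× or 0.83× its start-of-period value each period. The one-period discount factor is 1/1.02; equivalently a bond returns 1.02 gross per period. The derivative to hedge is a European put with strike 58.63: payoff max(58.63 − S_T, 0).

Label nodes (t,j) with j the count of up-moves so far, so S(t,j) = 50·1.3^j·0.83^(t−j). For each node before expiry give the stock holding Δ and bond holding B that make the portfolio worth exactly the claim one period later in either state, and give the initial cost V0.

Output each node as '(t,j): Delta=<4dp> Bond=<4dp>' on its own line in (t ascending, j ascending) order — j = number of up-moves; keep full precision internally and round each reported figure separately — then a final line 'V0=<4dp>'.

No-arbitrage ⇒ martingale measure with p* = (R−d)/(u−d) = 0.4043.
Terminal values V(1,·): V(1,0)=17.1300, V(1,1)=0.0000
Node (0,0) S=50.0000: V=(p*·0.0000+(1−p*)·17.1300)/1.02=10.0050; Δ=(0.0000−17.1300)/(65.0000−41.5000)=-0.7289; B=V−Δ·S=46.4518
The time-0 hedge costs 10.0050, which is the no-arbitrage price.

(0,0): Delta=-0.7289 Bond=46.4518
V0=10.0050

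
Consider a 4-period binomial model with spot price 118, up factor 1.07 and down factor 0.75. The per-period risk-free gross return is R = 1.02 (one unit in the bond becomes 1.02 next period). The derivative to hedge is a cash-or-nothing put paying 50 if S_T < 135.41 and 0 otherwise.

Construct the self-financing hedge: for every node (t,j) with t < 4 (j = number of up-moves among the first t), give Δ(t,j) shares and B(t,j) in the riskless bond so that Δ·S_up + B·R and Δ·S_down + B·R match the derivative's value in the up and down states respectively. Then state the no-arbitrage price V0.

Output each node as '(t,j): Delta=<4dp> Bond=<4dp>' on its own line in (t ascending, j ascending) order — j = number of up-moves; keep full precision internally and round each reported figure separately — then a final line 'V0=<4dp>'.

Under the risk-neutral measure, an up-move has probability p* = (R−d)/(u−d) = 0.8437 and values discount at R = 1.02.
Terminal payoffs: V(4,0)=50.0000, V(4,1)=50.0000, V(4,2)=50.0000, V(4,3)=50.0000, V(4,4)=0.0000
(3,0): S=49.7812. Δ = (V_up−V_dn)/(S_up−S_dn) = (50.0000−50.0000)/(53.2659−37.3359) = 0.0000. V = [p*·50.0000 + (1−p*)·50.0000]/1.02 = 49.0196. B = V − Δ·S = 49.0196.
(3,1): S=71.0213. Δ = (V_up−V_dn)/(S_up−S_dn) = (50.0000−50.0000)/(75.9927−53.2659) = 0.0000. V = [p*·50.0000 + (1−p*)·50.0000]/1.02 = 49.0196. B = V − Δ·S = 49.0196.
(3,2): S=101.3236. Δ = (V_up−V_dn)/(S_up−S_dn) = (50.0000−50.0000)/(108.4163−75.9927) = 0.0000. V = [p*·50.0000 + (1−p*)·50.0000]/1.02 = 49.0196. B = V − Δ·S = 49.0196.
(3,3): S=144.5551. Δ = (V_up−V_dn)/(S_up−S_dn) = (0.0000−50.0000)/(154.6739−108.4163) = -1.0809. V = [p*·0.0000 + (1−p*)·50.0000]/1.02 = 7.6593. B = V − Δ·S = 163.9093.
(2,0): S=66.3750. Δ = (V_up−V_dn)/(S_up−S_dn) = (49.0196−49.0196)/(71.0213−49.7812) = 0.0000. V = [p*·49.0196 + (1−p*)·49.0196]/1.02 = 48.0584. B = V − Δ·S = 48.0584.
(2,1): S=94.6950. Δ = (V_up−V_dn)/(S_up−S_dn) = (49.0196−49.0196)/(101.3237−71.0213) = 0.0000. V = [p*·49.0196 + (1−p*)·49.0196]/1.02 = 48.0584. B = V − Δ·S = 48.0584.
(2,2): S=135.0982. Δ = (V_up−V_dn)/(S_up−S_dn) = (7.6593−49.0196)/(144.5551−101.3236) = -0.9567. V = [p*·7.6593 + (1−p*)·49.0196]/1.02 = 13.8450. B = V − Δ·S = 143.0959.
(1,0): S=88.5000. Δ = (V_up−V_dn)/(S_up−S_dn) = (48.0584−48.0584)/(94.6950−66.3750) = 0.0000. V = [p*·48.0584 + (1−p*)·48.0584]/1.02 = 47.1161. B = V − Δ·S = 47.1161.
(1,1): S=126.2600. Δ = (V_up−V_dn)/(S_up−S_dn) = (13.8450−48.0584)/(135.0982−94.6950) = -0.8468. V = [p*·13.8450 + (1−p*)·48.0584]/1.02 = 18.8145. B = V − Δ·S = 125.7316.
(0,0): S=118.0000. Δ = (V_up−V_dn)/(S_up−S_dn) = (18.8145−47.1161)/(126.2600−88.5000) = -0.7495. V = [p*·18.8145 + (1−p*)·47.1161]/1.02 = 22.7810. B = V − Δ·S = 111.2235.
The time-0 hedge costs 22.7810, which is the no-arbitrage price.

(0,0): Delta=-0.7495 Bond=111.2235
(1,0): Delta=0.0000 Bond=47.1161
(1,1): Delta=-0.8468 Bond=125.7316
(2,0): Delta=0.0000 Bond=48.0584
(2,1): Delta=0.0000 Bond=48.0584
(2,2): Delta=-0.9567 Bond=143.0959
(3,0): Delta=0.0000 Bond=49.0196
(3,1): Delta=0.0000 Bond=49.0196
(3,2): Delta=0.0000 Bond=49.0196
(3,3): Delta=-1.0809 Bond=163.9093
V0=22.7810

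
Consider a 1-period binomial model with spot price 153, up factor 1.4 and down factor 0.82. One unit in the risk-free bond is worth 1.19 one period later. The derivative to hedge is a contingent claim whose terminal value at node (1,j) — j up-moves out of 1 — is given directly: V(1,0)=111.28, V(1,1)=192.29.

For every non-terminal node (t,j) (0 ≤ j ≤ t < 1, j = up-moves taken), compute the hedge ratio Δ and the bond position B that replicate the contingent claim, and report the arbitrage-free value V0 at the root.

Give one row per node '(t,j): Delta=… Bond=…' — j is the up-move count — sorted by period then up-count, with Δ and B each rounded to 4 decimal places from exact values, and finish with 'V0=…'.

No-arbitrage ⇒ martingale measure with p* = (R−d)/(u−d) = 0.6379.
Payoff layer (t=1): V(1,0)=111.2800, V(1,1)=192.2900
Node (0,0) S=153.0000: V=(p*·192.2900+(1−p*)·111.2800)/1.19=136.9402; Δ=(192.2900−111.2800)/(214.2000−125.4600)=0.9129; B=V−Δ·S=-2.7323
Self-financing check: at every node Δ·S+B equals the discounted successor values.

(0,0): Delta=0.9129 Bond=-2.7323
V0=136.9402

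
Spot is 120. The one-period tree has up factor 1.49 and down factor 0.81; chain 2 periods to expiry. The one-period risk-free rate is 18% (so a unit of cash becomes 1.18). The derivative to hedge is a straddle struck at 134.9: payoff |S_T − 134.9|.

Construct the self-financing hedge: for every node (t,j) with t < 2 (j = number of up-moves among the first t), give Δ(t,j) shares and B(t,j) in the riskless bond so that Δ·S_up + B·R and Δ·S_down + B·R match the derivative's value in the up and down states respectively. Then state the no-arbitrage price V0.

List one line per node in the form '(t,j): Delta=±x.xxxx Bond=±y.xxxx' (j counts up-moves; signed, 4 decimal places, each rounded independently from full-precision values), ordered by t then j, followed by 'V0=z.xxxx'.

No-arbitrage ⇒ martingale measure with p* = (R−d)/(u−d) = 0.5441.
Terminal payoffs: V(2,0)=56.1680, V(2,1)=9.9280, V(2,2)=131.5120
  t=1,j=0: stock 97.2000 → up 144.8280 (V=9.9280), down 78.7320 (V=56.1680). Price 26.2780; hedge Δ=-0.6996, bond B=94.2780.
  t=1,j=1: stock 178.8000 → up 266.4120 (V=131.5120), down 144.8280 (V=9.9280). Price 64.4780; hedge Δ=1.0000, bond B=-114.3220.
  t=0,j=0: stock 120.0000 → up 178.8000 (V=64.4780), down 97.2000 (V=26.2780). Price 39.8841; hedge Δ=0.4681, bond B=-16.2924.
The time-0 hedge costs 39.8841, which is the no-arbitrage price.

(0,0): Delta=0.4681 Bond=-16.2924
(1,0): Delta=-0.6996 Bond=94.2780
(1,1): Delta=1.0000 Bond=-114.3220
V0=39.8841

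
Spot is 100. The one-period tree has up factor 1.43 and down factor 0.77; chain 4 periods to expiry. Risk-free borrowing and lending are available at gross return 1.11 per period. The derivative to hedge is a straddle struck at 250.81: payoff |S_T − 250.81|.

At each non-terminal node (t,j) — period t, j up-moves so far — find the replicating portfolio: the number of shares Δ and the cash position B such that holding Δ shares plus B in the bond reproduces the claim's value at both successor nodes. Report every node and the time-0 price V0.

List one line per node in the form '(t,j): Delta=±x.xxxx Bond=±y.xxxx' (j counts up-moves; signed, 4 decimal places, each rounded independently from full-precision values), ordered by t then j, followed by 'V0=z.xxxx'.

Since d<R<u, set p* = (R−d)/(u−d) = 0.5152; price each node as the discounted p*-expectation of its children.
Payoff layer (t=4): V(4,0)=215.6570, V(4,1)=185.5258, V(4,2)=129.5679, V(4,3)=25.6461, V(4,4)=167.3516
  t=3,j=0: stock 45.6533 → up 65.2842 (V=185.5258), down 35.1530 (V=215.6570). Price 180.3017; hedge Δ=-1.0000, bond B=225.9550.
  t=3,j=1: stock 84.7847 → up 121.2421 (V=129.5679), down 65.2842 (V=185.5258). Price 141.1703; hedge Δ=-1.0000, bond B=225.9550.
  t=3,j=2: stock 157.4573 → up 225.1639 (V=25.6461), down 121.2421 (V=129.5679). Price 68.4977; hedge Δ=-1.0000, bond B=225.9550.
  t=3,j=3: stock 292.4207 → up 418.1616 (V=167.3516), down 225.1639 (V=25.6461). Price 88.8702; hedge Δ=0.7342, bond B=-125.8352.
  t=2,j=0: stock 59.2900 → up 84.7847 (V=141.1703), down 45.6533 (V=180.3017). Price 144.2730; hedge Δ=-1.0000, bond B=203.5630.
  t=2,j=1: stock 110.1100 → up 157.4573 (V=68.4977), down 84.7847 (V=141.1703). Price 93.4530; hedge Δ=-1.0000, bond B=203.5630.
  t=2,j=2: stock 204.4900 → up 292.4207 (V=88.8702), down 157.4573 (V=68.4977). Price 71.1645; hedge Δ=0.1509, bond B=40.2970.
  t=1,j=0: stock 77.0000 → up 110.1100 (V=93.4530), down 59.2900 (V=144.2730). Price 106.3901; hedge Δ=-1.0000, bond B=183.3901.
  t=1,j=1: stock 143.0000 → up 204.4900 (V=71.1645), down 110.1100 (V=93.4530). Price 73.8478; hedge Δ=-0.2362, bond B=107.6183.
  t=0,j=0: stock 100.0000 → up 143.0000 (V=73.8478), down 77.0000 (V=106.3901). Price 80.7440; hedge Δ=-0.4931, bond B=130.0506.
Check: Δ(0,0)·S0 + B(0,0) = 80.7440 = V0.

(0,0): Delta=-0.4931 Bond=130.0506
(1,0): Delta=-1.0000 Bond=183.3901
(1,1): Delta=-0.2362 Bond=107.6183
(2,0): Delta=-1.0000 Bond=203.5630
(2,1): Delta=-1.0000 Bond=203.5630
(2,2): Delta=0.1509 Bond=40.2970
(3,0): Delta=-1.0000 Bond=225.9550
(3,1): Delta=-1.0000 Bond=225.9550
(3,2): Delta=-1.0000 Bond=225.9550
(3,3): Delta=0.7342 Bond=-125.8352
V0=80.7440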